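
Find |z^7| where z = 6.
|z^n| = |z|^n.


|z| = sqrt(36+0) = sqrt(36) = 6
|z^7| = |z|^7 = 6^7 = 279936

|z^7| = 279936


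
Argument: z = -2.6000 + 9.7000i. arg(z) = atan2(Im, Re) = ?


Re = -2.6, Im = 9.7
arg = atan2(9.7, -2.6) = 105.0049 degrees

arg(z) = 105.0049 degrees


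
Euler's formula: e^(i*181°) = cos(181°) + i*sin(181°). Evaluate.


cos(181°) = -0.9998
sin(181°) = -0.0175

e^(i*181°) = -0.9998 - 0.0175i


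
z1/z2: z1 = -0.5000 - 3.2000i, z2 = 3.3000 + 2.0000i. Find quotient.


Conjugate of z2 = 3.3000 - 2.0000i
Numerator: (-0.5000 - 3.2000i)(3.3000 - 2.0000i) = -8.0500 - 9.5600i
Denominator: 3.3^2 + 2^2 = 14.89
Result = (-8.0500 - 9.5600i)/14.89

-0.5406 - 0.6420i


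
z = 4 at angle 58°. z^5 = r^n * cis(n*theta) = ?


r^5 = 4^5 = 1024
n*theta = 5*58° = 290° = 290° (mod 360)
a = 1024*cos(290°) = 350.2286
b = 1024*sin(290°) = -962.2452

1024 cis(290°) = 350.2286 - 962.2452i


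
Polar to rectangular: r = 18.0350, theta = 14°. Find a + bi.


a = 18.0350*cos(14°) = 18.0350*0.970296 = 17.4993
b = 18.0350*sin(14°) = 18.0350*0.241922 = 4.3631

17.4993 + 4.3631i


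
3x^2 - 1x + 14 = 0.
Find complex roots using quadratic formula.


disc = (-1)^2 - 4*3*14 = 1 - 168 = -167
sqrt(|disc|) = sqrt(167) = 12.9228
Real part = 1/(2*3) = 0.1667
Imag part = 12.9228/(2*3) = 2.1538

0.1667 ± 2.1538i


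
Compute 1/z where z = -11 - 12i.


|z|^2 = 121+144 = 265
1/z = (-11 + 12i)/265

1/z = -0.0415 + 0.0453i


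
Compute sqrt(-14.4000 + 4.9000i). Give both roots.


|z| = sqrt(207.36+24.01) = 15.2109
sqrt((|z|+a)/2) = sqrt((15.2109+(-14.4))/2) = sqrt(0.4054) = 0.6367
sqrt((|z|-a)/2) = sqrt((15.2109-(-14.4))/2) = sqrt(14.8054) = 3.8478

±(0.6367 + 3.8478i) i.e. 0.6367 + 3.8478i and -0.6367 - 3.8478i


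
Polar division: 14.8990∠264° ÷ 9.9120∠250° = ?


r = 14.8990 / 9.9120 = 1.5031
theta = 264° - 250° = 14° = 14° (mod 360)

1.5031 cis(14°)


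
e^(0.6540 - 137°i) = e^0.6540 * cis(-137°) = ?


e^0.6540 = 1.9232
cos(-137°) = -0.7314
sin(-137°) = -0.682
Real = 1.9232*(-0.7314) = -1.4066
Imag = 1.9232*(-0.682) = -1.3116

-1.4066 - 1.3116i


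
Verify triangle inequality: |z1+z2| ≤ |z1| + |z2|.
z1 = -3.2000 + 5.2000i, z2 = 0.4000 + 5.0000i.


|z1| = sqrt((-3.2)^2 + 5.2^2) = sqrt(37.28) = 6.1057
|z2| = sqrt(0.4^2 + 5^2) = sqrt(25.16) = 5.0160
z1+z2 = -2.8000 + 10.2000i
|z1+z2| = sqrt(111.88) = 10.5773
|z1|+|z2| = 6.1057 + 5.0160 = 11.1217

|z1+z2| = 10.5773 ≤ |z1|+|z2| = 11.1217 (verified)


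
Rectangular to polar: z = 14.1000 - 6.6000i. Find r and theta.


r = sqrt(198.81+43.56) = sqrt(242.37) = 15.5682
theta = atan2(-6.6, 14.1) = -25.0836 degrees

r = 15.5682, theta = -25.0836 degrees


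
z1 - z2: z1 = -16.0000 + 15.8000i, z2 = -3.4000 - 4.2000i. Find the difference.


Real: -16 + 3.4 = -12.6
Imag: 15.8 + 4.2 = 20

-12.6000 + 20.0000i


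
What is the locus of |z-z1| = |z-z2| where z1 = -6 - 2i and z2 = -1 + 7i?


Equal distances means the locus is the perpendicular bisector of z1 and z2.
Midpoint = ((-6+(-1))/2, (-2+7)/2) = (-3.5000, 2.5000)

Perpendicular bisector through (-3.5000, 2.5000)


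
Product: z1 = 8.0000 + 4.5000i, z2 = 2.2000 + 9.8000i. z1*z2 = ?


Real = 8*2.2 - 4.5*9.8 = 17.6 - 44.1 = -26.5
Imag = 8*9.8 + 2.2*4.5 = 78.4 + 9.9 = 88.3

-26.5000 + 88.3000i


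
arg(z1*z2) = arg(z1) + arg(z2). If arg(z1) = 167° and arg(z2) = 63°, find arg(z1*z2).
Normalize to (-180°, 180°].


arg(z1*z2) = 167° + 63° = 230°
Normalized to (-180°, 180°]: -130°

-130°


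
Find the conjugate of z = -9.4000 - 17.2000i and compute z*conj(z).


z_bar = -9.4000 + 17.2000i
z*z_bar = (-9.4)^2 + (-17.2)^2 = 88.36 + 295.84 = 384.2

z_bar = -9.4000 + 17.2000i, z*z_bar = 384.2


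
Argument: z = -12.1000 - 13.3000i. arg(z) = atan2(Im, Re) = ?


Re = -12.1, Im = -13.3
arg = atan2(-13.3, -12.1) = -132.2951 degrees

arg(z) = -132.2951 degrees


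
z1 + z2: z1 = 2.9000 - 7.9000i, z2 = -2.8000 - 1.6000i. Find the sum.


Real: 2.9 - 2.8 = 0.1
Imag: -7.9 - 1.6 = -9.5

0.1000 - 9.5000i


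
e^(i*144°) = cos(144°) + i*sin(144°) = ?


cos(144°) = -0.8090
sin(144°) = 0.5878

e^(i*144°) = -0.8090 + 0.5878i


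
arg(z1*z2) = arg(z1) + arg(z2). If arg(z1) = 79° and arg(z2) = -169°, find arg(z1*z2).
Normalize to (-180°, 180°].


arg(z1*z2) = 79° - 169° = -90°
Normalized to (-180°, 180°]: -90°

-90°


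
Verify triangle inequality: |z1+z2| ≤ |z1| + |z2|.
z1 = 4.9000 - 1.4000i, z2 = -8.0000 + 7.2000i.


|z1| = sqrt(4.9^2 + (-1.4)^2) = sqrt(25.97) = 5.0961
|z2| = sqrt((-8)^2 + 7.2^2) = sqrt(115.84) = 10.7629
z1+z2 = -3.1000 + 5.8000i
|z1+z2| = sqrt(43.25) = 6.5765
|z1|+|z2| = 5.0961 + 10.7629 = 15.8590

|z1+z2| = 6.5765 ≤ |z1|+|z2| = 15.8590 (verified)


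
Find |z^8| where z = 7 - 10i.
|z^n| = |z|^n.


|z| = sqrt(49+100) = sqrt(149) = 12.2066
|z^8| = |z|^8 = (sqrt(149))^8 = 149^4 = 492884401

|z^8| = 492884401


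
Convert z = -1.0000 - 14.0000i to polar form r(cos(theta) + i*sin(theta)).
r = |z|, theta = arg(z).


r = sqrt(1+196) = sqrt(197) = 14.0357
theta = atan2(-14, -1) = -94.0856 degrees

r = 14.0357, theta = -94.0856 degrees


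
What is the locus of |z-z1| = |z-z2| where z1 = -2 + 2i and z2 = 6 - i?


Equal distances means the locus is the perpendicular bisector of z1 and z2.
Midpoint = ((-2+6)/2, (2+(-1))/2) = (2.0000, 0.5000)

Perpendicular bisector through (2.0000, 0.5000)


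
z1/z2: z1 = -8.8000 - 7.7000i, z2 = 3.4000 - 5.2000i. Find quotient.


Conjugate of z2 = 3.4000 + 5.2000i
Numerator: (-8.8000 - 7.7000i)(3.4000 + 5.2000i) = 10.1200 - 71.9400i
Denominator: 3.4^2 + (-5.2)^2 = 38.6
Result = (10.1200 - 71.9400i)/38.6

0.2622 - 1.8637i


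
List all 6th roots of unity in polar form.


The 6th roots of unity are cis(360k/6°) for k=0..5
Angle step = 360/6 = 60°
Primitive root: cis(60°)
Primitive root = 0.5000 + 0.8660i

6 roots at angles: 0°, 60°, 120°, 180°, 240°, 300°


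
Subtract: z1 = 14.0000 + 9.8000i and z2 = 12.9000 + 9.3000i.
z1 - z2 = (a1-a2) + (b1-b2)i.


Real: 14 - 12.9 = 1.1
Imag: 9.8 - 9.3 = 0.5

1.1000 + 0.5000i


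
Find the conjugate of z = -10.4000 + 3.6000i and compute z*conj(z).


z_bar = -10.4000 - 3.6000i
z*z_bar = (-10.4)^2 + 3.6^2 = 108.16 + 12.96 = 121.12

z_bar = -10.4000 - 3.6000i, z*z_bar = 121.12


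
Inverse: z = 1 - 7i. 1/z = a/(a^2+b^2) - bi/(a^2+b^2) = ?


|z|^2 = 1+49 = 50
1/z = (1 + 7i)/50

1/z = 0.0200 + 0.1400i


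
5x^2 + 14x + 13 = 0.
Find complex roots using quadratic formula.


disc = 14^2 - 4*5*13 = 196 - 260 = -64
sqrt(|disc|) = sqrt(64) = 8.0000
Real part = -14/(2*5) = -1.4000
Imag part = 8.0000/(2*5) = 0.8000

-1.4000 ± 0.8000i


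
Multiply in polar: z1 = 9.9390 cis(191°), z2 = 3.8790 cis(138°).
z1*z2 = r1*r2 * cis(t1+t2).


r = 9.9390 * 3.8790 = 38.5534
theta = 191° + 138° = 329° = 329° (mod 360)

38.5534 cis(329°)


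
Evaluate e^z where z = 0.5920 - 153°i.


e^0.5920 = 1.8076
cos(-153°) = -0.891
sin(-153°) = -0.45399
Real = 1.8076*(-0.891) = -1.6106
Imag = 1.8076*(-0.45399) = -0.8206

-1.6106 - 0.8206i


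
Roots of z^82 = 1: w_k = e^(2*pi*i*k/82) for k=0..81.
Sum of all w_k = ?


The sum of all 82th roots of unity is 0.
Geometric series: (1 - w^82)/(1 - w) = (1-1)/(1-w) = 0 since w^82 = 1, w ≠ 1.
Alternatively: coefficient of z^81 in z^82 - 1 is 0.

0


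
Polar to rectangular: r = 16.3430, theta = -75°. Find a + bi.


a = 16.3430*cos(-75°) = 16.3430*0.25882 = 4.2299
b = 16.3430*sin(-75°) = 16.3430*(-0.965926) = -15.7861

4.2299 - 15.7861i


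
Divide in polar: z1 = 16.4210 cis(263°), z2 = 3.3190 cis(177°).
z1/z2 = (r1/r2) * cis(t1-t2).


r = 16.4210 / 3.3190 = 4.9476
theta = 263° - 177° = 86° = 86° (mod 360)

4.9476 cis(86°)


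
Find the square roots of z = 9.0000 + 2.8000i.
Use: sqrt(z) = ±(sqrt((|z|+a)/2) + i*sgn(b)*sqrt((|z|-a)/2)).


|z| = sqrt(81+7.84) = 9.4255
sqrt((|z|+a)/2) = sqrt((9.4255+9)/2) = sqrt(9.2127) = 3.0353
sqrt((|z|-a)/2) = sqrt((9.4255-9)/2) = sqrt(0.2127) = 0.4612

±(3.0353 + 0.4612i) i.e. 3.0353 + 0.4612i and -3.0353 - 0.4612i


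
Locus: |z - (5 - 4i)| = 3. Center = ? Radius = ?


|z - z0| = r is a circle with center z0 and radius r.
Center = (5, -4), radius = 3

Circle with center (5, -4) and radius 3


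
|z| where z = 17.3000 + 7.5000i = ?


|z| = sqrt(17.3^2 + 7.5^2) = sqrt(299.29 + 56.25) = sqrt(355.54) = 18.8558

|z| = 18.8558


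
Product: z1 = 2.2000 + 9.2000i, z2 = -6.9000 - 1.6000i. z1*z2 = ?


Real = 2.2*(-6.9) - 9.2*(-1.6) = -15.18 - (-14.72) = -0.46
Imag = 2.2*(-1.6) - (6.9)*9.2 = -3.52 - (63.48) = -67

-0.4600 - 67.0000i


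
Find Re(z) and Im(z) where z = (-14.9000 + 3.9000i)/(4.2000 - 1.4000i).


Multiply by conjugate: (-14.9000 + 3.9000i)(4.2000 + 1.4000i) / (4.2^2 + (-1.4)^2)
Numerator real = -14.9*4.2 + 3.9*(-1.4) = -68.04
Numerator imag = 3.9*4.2 - (-14.9)*(-1.4) = -4.48
Denominator = 19.6
Re(z) = -68.04/19.6 = -3.4714
Im(z) = -4.48/19.6 = -0.2286

Re(z) = -3.4714, Im(z) = -0.2286


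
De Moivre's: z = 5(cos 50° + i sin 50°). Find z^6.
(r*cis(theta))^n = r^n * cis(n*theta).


r^6 = 5^6 = 15625
n*theta = 6*50° = 300° = 300° (mod 360)
a = 15625*cos(300°) = 7812.5000
b = 15625*sin(300°) = -13531.6469

15625 cis(300°) = 7812.5000 - 13531.6469i


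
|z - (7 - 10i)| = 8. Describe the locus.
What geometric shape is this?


|z - z0| = r is a circle with center z0 and radius r.
Center = (7, -10), radius = 8

Circle with center (7, -10) and radius 8


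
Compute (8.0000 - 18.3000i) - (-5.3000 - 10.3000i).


Real: 8 + 5.3 = 13.3
Imag: -18.3 + 10.3 = -8

13.3000 - 8.0000i


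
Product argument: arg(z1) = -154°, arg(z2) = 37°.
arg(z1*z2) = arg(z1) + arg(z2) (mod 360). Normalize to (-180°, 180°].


arg(z1*z2) = -154° + 37° = -117°
Normalized to (-180°, 180°]: -117°

-117°


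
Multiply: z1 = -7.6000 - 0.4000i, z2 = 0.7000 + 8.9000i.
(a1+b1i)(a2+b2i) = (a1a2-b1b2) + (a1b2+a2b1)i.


Real = -7.6*0.7 - (-0.4)*8.9 = -5.32 - (-3.56) = -1.76
Imag = -7.6*8.9 + 0.7*(-0.4) = -67.64 - (0.28) = -67.92

-1.7600 - 67.9200i


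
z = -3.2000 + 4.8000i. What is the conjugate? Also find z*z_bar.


z_bar = -3.2000 - 4.8000i
z*z_bar = (-3.2)^2 + 4.8^2 = 10.24 + 23.04 = 33.28

z_bar = -3.2000 - 4.8000i, z*z_bar = 33.28


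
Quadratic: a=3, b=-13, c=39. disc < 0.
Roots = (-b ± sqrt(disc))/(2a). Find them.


disc = (-13)^2 - 4*3*39 = 169 - 468 = -299
sqrt(|disc|) = sqrt(299) = 17.2916
Real part = 13/(2*3) = 2.1667
Imag part = 17.2916/(2*3) = 2.8819

2.1667 ± 2.8819i


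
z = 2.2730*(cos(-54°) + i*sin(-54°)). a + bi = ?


a = 2.2730*cos(-54°) = 2.2730*0.58779 = 1.3360
b = 2.2730*sin(-54°) = 2.2730*(-0.809) = -1.8389

1.3360 - 1.8389i


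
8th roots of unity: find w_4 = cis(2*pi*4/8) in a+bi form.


Angle = 360*4/8 = 180°
a = cos(180°) = -1.0000
b = sin(180°) = 0

-1.0000 + 0i


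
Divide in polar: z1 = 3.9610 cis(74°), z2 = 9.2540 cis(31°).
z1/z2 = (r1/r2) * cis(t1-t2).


r = 3.9610 / 9.2540 = 0.4280
theta = 74° - 31° = 43° = 43° (mod 360)

0.4280 cis(43°)


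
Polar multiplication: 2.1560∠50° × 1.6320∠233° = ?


r = 2.1560 * 1.6320 = 3.5186
theta = 50° + 233° = 283° = 283° (mod 360)

3.5186 cis(283°)


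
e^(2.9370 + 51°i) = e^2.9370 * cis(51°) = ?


e^2.9370 = 18.85918
cos(51°) = 0.62932
sin(51°) = 0.777146
Real = 18.85918*0.62932 = 11.8685
Imag = 18.85918*0.777146 = 14.6563

11.8685 + 14.6563i


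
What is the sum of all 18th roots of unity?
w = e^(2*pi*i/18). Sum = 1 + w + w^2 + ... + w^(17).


The sum of all 18th roots of unity is 0.
Geometric series: (1 - w^18)/(1 - w) = (1-1)/(1-w) = 0 since w^18 = 1, w ≠ 1.
Alternatively: coefficient of z^17 in z^18 - 1 is 0.

0


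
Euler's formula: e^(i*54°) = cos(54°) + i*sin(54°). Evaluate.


cos(54°) = 0.5878
sin(54°) = 0.8090

e^(i*54°) = 0.5878 + 0.8090i


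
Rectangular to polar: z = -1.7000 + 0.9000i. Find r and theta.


r = sqrt(2.89+0.81) = sqrt(3.7) = 1.9235
theta = atan2(0.9, -1.7) = 152.1027 degrees

r = 1.9235, theta = 152.1027 degrees


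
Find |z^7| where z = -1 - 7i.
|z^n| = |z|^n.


|z| = sqrt(1+49) = sqrt(50) = 7.0711
|z^7| = |z|^7 = (sqrt(50))^7 = 50^3 * sqrt(50) = 125000*sqrt(50)

|z^7| = 125000*sqrt(50) ≈ 883883.4765


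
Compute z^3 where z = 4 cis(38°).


r^3 = 4^3 = 64
n*theta = 3*38° = 114° = 114° (mod 360)
a = 64*cos(114°) = -26.0311
b = 64*sin(114°) = 58.4669

64 cis(114°) = -26.0311 + 58.4669i


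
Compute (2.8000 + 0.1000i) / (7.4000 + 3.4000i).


Conjugate of z2 = 7.4000 - 3.4000i
Numerator: (2.8000 + 0.1000i)(7.4000 - 3.4000i) = 21.0600 - 8.7800i
Denominator: 7.4^2 + 3.4^2 = 66.32
Result = (21.0600 - 8.7800i)/66.32

0.3176 - 0.1324i


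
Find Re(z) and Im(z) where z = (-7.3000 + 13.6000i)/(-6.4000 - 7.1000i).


Multiply by conjugate: (-7.3000 + 13.6000i)(-6.4000 + 7.1000i) / ((-6.4)^2 + (-7.1)^2)
Numerator real = -7.3*(-6.4) + 13.6*(-7.1) = -49.84
Numerator imag = 13.6*(-6.4) - (-7.3)*(-7.1) = -138.87
Denominator = 91.37
Re(z) = -49.84/91.37 = -0.5455
Im(z) = -138.87/91.37 = -1.5199

Re(z) = -0.5455, Im(z) = -1.5199


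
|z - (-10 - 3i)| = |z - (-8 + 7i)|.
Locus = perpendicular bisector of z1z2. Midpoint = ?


Equal distances means the locus is the perpendicular bisector of z1 and z2.
Midpoint = ((-10+(-8))/2, (-3+7)/2) = (-9.0000, 2.0000)

Perpendicular bisector through (-9.0000, 2.0000)


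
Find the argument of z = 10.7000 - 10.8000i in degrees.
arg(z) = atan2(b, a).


Re = 10.7, Im = -10.8
arg = atan2(-10.8, 10.7) = -45.2665 degrees

arg(z) = -45.2665 degrees


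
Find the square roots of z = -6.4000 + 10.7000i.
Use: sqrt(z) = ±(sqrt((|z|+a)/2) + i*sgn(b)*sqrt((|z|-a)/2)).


|z| = sqrt(40.96+114.49) = 12.4680
sqrt((|z|+a)/2) = sqrt((12.4680+(-6.4))/2) = sqrt(3.0340) = 1.7418
sqrt((|z|-a)/2) = sqrt((12.4680-(-6.4))/2) = sqrt(9.4340) = 3.0715

±(1.7418 + 3.0715i) i.e. 1.7418 + 3.0715i and -1.7418 - 3.0715i


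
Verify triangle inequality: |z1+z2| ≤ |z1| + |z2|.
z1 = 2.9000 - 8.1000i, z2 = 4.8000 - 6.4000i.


|z1| = sqrt(2.9^2 + (-8.1)^2) = sqrt(74.02) = 8.6035
|z2| = sqrt(4.8^2 + (-6.4)^2) = sqrt(64) = 8.0000
z1+z2 = 7.7000 - 14.5000i
|z1+z2| = sqrt(269.54) = 16.4177
|z1|+|z2| = 8.6035 + 8.0000 = 16.6035

|z1+z2| = 16.4177 ≤ |z1|+|z2| = 16.6035 (verified)


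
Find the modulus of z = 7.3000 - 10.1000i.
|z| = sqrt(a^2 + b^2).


|z| = sqrt(7.3^2 + (-10.1)^2) = sqrt(53.29 + 102.01) = sqrt(155.3) = 12.4619

|z| = 12.4619


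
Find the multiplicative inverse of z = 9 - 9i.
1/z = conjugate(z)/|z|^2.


|z|^2 = 81+81 = 162
1/z = (9 + 9i)/162

1/z = 0.0556 + 0.0556i


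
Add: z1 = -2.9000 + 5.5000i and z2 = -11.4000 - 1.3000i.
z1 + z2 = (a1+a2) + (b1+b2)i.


Real: -2.9 - 11.4 = -14.3
Imag: 5.5 - 1.3 = 4.2

-14.3000 + 4.2000i


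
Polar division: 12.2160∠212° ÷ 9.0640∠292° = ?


r = 12.2160 / 9.0640 = 1.3477
theta = 212° - 292° = -80° = 280° (mod 360)

1.3477 cis(280°)


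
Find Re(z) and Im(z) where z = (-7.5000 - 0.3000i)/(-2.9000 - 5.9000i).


Multiply by conjugate: (-7.5000 - 0.3000i)(-2.9000 + 5.9000i) / ((-2.9)^2 + (-5.9)^2)
Numerator real = -7.5*(-2.9) - (0.3)*(-5.9) = 23.52
Numerator imag = -0.3*(-2.9) - (-7.5)*(-5.9) = -43.38
Denominator = 43.22
Re(z) = 23.52/43.22 = 0.5442
Im(z) = -43.38/43.22 = -1.0037

Re(z) = 0.5442, Im(z) = -1.0037


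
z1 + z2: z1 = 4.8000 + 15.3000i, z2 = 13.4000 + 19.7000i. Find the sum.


Real: 4.8 + 13.4 = 18.2
Imag: 15.3 + 19.7 = 35

18.2000 + 35.0000i


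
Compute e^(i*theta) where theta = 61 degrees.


cos(61°) = 0.4848
sin(61°) = 0.8746

e^(i*61°) = 0.4848 + 0.8746i


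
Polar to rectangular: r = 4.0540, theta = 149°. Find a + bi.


a = 4.0540*cos(149°) = 4.0540*(-0.85717) = -3.4750
b = 4.0540*sin(149°) = 4.0540*0.51504 = 2.0880

-3.4750 + 2.0880i


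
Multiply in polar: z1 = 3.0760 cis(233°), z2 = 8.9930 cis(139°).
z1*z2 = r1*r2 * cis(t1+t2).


r = 3.0760 * 8.9930 = 27.6625
theta = 233° + 139° = 372° = 12° (mod 360)

27.6625 cis(12°)


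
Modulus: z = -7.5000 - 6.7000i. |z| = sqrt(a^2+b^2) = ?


|z| = sqrt((-7.5)^2 + (-6.7)^2) = sqrt(56.25 + 44.89) = sqrt(101.14) = 10.0568

|z| = 10.0568


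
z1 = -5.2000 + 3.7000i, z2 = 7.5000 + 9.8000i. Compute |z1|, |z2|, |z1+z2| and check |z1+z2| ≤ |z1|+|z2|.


|z1| = sqrt((-5.2)^2 + 3.7^2) = sqrt(40.73) = 6.3820
|z2| = sqrt(7.5^2 + 9.8^2) = sqrt(152.29) = 12.3406
z1+z2 = 2.3000 + 13.5000i
|z1+z2| = sqrt(187.54) = 13.6945
|z1|+|z2| = 6.3820 + 12.3406 = 18.7226

|z1+z2| = 13.6945 ≤ |z1|+|z2| = 18.7226 (verified)


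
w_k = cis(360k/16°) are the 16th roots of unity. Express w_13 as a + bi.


Angle = 360*13/16 = 292.5°
a = cos(292.5°) = 0.3827
b = sin(292.5°) = -0.9239

0.3827 - 0.9239i


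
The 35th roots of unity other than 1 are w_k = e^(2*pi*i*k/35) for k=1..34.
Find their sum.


With w = e^(2*pi*i/35), all 35 of the 35th roots of unity w^0 = 1, w, ..., w^(34) sum to 0: 1 + w + ... + w^(34) = (1 - w^35)/(1 - w) = 0 since w^35 = 1, w ≠ 1.
Removing the root 1: w + w^2 + ... + w^(34) = 0 - 1 = -1

Sum = -1


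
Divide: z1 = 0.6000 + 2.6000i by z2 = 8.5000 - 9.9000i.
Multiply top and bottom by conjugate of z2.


Conjugate of z2 = 8.5000 + 9.9000i
Numerator: (0.6000 + 2.6000i)(8.5000 + 9.9000i) = -20.6400 + 28.0400i
Denominator: 8.5^2 + (-9.9)^2 = 170.26
Result = (-20.6400 + 28.0400i)/170.26

-0.1212 + 0.1647i


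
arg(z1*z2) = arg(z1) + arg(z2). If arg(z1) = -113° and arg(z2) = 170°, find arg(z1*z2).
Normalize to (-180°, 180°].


arg(z1*z2) = -113° + 170° = 57°
Normalized to (-180°, 180°]: 57°

57°


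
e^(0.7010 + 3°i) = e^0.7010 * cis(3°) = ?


e^0.7010 = 2.0158
cos(3°) = 0.9986
sin(3°) = 0.05234
Real = 2.0158*0.9986 = 2.0130
Imag = 2.0158*0.05234 = 0.1055

2.0130 + 0.1055i


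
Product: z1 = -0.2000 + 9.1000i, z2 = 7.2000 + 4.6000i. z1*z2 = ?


Real = -0.2*7.2 - 9.1*4.6 = -1.44 - 41.86 = -43.3
Imag = -0.2*4.6 + 7.2*9.1 = -0.92 + 65.52 = 64.6

-43.3000 + 64.6000i


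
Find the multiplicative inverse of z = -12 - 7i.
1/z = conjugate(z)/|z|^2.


|z|^2 = 144+49 = 193
1/z = (-12 + 7i)/193

1/z = -0.0622 + 0.0363i


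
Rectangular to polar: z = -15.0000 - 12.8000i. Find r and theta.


r = sqrt(225+163.84) = sqrt(388.84) = 19.7190
theta = atan2(-12.8, -15) = -139.5248 degrees

r = 19.7190, theta = -139.5248 degrees


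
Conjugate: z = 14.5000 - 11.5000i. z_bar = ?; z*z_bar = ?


z_bar = 14.5000 + 11.5000i
z*z_bar = 14.5^2 + (-11.5)^2 = 210.25 + 132.25 = 342.5

z_bar = 14.5000 + 11.5000i, z*z_bar = 342.5


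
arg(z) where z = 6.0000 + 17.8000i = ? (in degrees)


Re = 6, Im = 17.8
arg = atan2(17.8, 6) = 71.3721 degrees

arg(z) = 71.3721 degrees


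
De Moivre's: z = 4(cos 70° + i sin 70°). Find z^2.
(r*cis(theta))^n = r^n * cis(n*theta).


r^2 = 4^2 = 16
n*theta = 2*70° = 140° = 140° (mod 360)
a = 16*cos(140°) = -12.2567
b = 16*sin(140°) = 10.2846

16 cis(140°) = -12.2567 + 10.2846i


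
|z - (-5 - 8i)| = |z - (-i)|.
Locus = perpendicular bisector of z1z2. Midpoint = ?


Equal distances means the locus is the perpendicular bisector of z1 and z2.
Midpoint = ((-5+0)/2, (-8+(-1))/2) = (-2.5000, -4.5000)

Perpendicular bisector through (-2.5000, -4.5000)


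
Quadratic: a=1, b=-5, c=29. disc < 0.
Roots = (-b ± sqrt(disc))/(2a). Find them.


disc = (-5)^2 - 4*1*29 = 25 - 116 = -91
sqrt(|disc|) = sqrt(91) = 9.5394
Real part = 5/(2*1) = 2.5000
Imag part = 9.5394/(2*1) = 4.7697

2.5000 ± 4.7697i


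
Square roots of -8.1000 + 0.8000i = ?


|z| = sqrt(65.61+0.64) = 8.1394
sqrt((|z|+a)/2) = sqrt((8.1394+(-8.1))/2) = sqrt(0.0197) = 0.1404
sqrt((|z|-a)/2) = sqrt((8.1394-(-8.1))/2) = sqrt(8.1197) = 2.8495

±(0.1404 + 2.8495i) i.e. 0.1404 + 2.8495i and -0.1404 - 2.8495i


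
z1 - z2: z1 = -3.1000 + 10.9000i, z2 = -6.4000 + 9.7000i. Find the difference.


Real: -3.1 + 6.4 = 3.3
Imag: 10.9 - 9.7 = 1.2

3.3000 + 1.2000i


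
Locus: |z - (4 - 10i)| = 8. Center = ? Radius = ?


|z - z0| = r is a circle with center z0 and radius r.
Center = (4, -10), radius = 8

Circle with center (4, -10) and radius 8


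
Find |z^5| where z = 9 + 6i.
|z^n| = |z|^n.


|z| = sqrt(81+36) = sqrt(117) = 10.8167
|z^5| = |z|^5 = (sqrt(117))^5 = 117^2 * sqrt(117) = 13689*sqrt(117)

|z^5| = 13689*sqrt(117) ≈ 148069.1742


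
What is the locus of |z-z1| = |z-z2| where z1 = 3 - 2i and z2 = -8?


Equal distances means the locus is the perpendicular bisector of z1 and z2.
Midpoint = ((3+(-8))/2, (-2+0)/2) = (-2.5000, -1.0000)

Perpendicular bisector through (-2.5000, -1.0000)


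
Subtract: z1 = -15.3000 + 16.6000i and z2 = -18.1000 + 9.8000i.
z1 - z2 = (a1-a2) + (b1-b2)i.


Real: -15.3 + 18.1 = 2.8
Imag: 16.6 - 9.8 = 6.8

2.8000 + 6.8000i


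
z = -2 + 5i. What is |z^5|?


|z| = sqrt(4+25) = sqrt(29) = 5.3852
|z^5| = |z|^5 = (sqrt(29))^5 = 29^2 * sqrt(29) = 841*sqrt(29)

|z^5| = 841*sqrt(29) ≈ 4528.9236


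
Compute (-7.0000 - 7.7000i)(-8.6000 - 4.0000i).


Real = -7*(-8.6) - (-7.7)*(-4) = 60.2 - 30.8 = 29.4
Imag = -7*(-4) - (8.6)*(-7.7) = 28 + 66.22 = 94.22

29.4000 + 94.2200i


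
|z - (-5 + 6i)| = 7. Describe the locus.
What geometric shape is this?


|z - z0| = r is a circle with center z0 and radius r.
Center = (-5, 6), radius = 7

Circle with center (-5, 6) and radius 7


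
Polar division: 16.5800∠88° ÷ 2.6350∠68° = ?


r = 16.5800 / 2.6350 = 6.2922
theta = 88° - 68° = 20° = 20° (mod 360)

6.2922 cis(20°)


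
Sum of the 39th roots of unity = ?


The sum of all 39th roots of unity is 0.
Geometric series: (1 - w^39)/(1 - w) = (1-1)/(1-w) = 0 since w^39 = 1, w ≠ 1.
Alternatively: coefficient of z^38 in z^39 - 1 is 0.

0


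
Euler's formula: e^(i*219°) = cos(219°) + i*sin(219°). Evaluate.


cos(219°) = -0.7771
sin(219°) = -0.6293

e^(i*219°) = -0.7771 - 0.6293i


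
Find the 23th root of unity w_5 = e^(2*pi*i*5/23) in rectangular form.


Angle = 360*5/23 = 78.2609°
a = cos(78.2609°) = 0.2035
b = sin(78.2609°) = 0.9791

0.2035 + 0.9791i


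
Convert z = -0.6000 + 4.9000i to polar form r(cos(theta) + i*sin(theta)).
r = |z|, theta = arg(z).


r = sqrt(0.36+24.01) = sqrt(24.37) = 4.9366
theta = atan2(4.9, -0.6) = 96.9811 degrees

r = 4.9366, theta = 96.9811 degrees


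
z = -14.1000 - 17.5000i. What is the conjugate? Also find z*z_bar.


z_bar = -14.1000 + 17.5000i
z*z_bar = (-14.1)^2 + (-17.5)^2 = 198.81 + 306.25 = 505.06

z_bar = -14.1000 + 17.5000i, z*z_bar = 505.06


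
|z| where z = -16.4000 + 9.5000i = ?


|z| = sqrt((-16.4)^2 + 9.5^2) = sqrt(268.96 + 90.25) = sqrt(359.21) = 18.9528

|z| = 18.9528


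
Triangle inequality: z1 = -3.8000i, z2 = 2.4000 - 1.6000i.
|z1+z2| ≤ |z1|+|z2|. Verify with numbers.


|z1| = sqrt(0^2 + (-3.8)^2) = sqrt(14.44) = 3.8000
|z2| = sqrt(2.4^2 + (-1.6)^2) = sqrt(8.32) = 2.8844
z1+z2 = 2.4000 - 5.4000i
|z1+z2| = sqrt(34.92) = 5.9093
|z1|+|z2| = 3.8000 + 2.8844 = 6.6844

|z1+z2| = 5.9093 ≤ |z1|+|z2| = 6.6844 (verified)


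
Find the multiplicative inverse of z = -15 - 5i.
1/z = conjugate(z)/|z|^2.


|z|^2 = 225+25 = 250
1/z = (-15 + 5i)/250

1/z = -0.0600 + 0.0200i


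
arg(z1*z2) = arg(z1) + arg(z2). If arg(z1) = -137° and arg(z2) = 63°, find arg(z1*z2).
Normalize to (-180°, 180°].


arg(z1*z2) = -137° + 63° = -74°
Normalized to (-180°, 180°]: -74°

-74°


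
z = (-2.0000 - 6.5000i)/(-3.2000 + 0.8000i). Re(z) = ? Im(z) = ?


Multiply by conjugate: (-2.0000 - 6.5000i)(-3.2000 - 0.8000i) / ((-3.2)^2 + 0.8^2)
Numerator real = -2*(-3.2) - (6.5)*0.8 = 1.2
Numerator imag = -6.5*(-3.2) - (-2)*0.8 = 22.4
Denominator = 10.88
Re(z) = 1.2/10.88 = 0.1103
Im(z) = 22.4/10.88 = 2.0588

Re(z) = 0.1103, Im(z) = 2.0588


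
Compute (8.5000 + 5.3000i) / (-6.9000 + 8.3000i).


Conjugate of z2 = -6.9000 - 8.3000i
Numerator: (8.5000 + 5.3000i)(-6.9000 - 8.3000i) = -14.6600 - 107.1200i
Denominator: (-6.9)^2 + 8.3^2 = 116.5
Result = (-14.6600 - 107.1200i)/116.5

-0.1258 - 0.9195i


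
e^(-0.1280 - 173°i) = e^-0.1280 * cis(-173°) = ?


e^-0.1280 = 0.8799
cos(-173°) = -0.9925
sin(-173°) = -0.12187
Real = 0.8799*(-0.9925) = -0.8733
Imag = 0.8799*(-0.12187) = -0.1072

-0.8733 - 0.1072i


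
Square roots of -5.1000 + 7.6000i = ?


|z| = sqrt(26.01+57.76) = 9.1526
sqrt((|z|+a)/2) = sqrt((9.1526+(-5.1))/2) = sqrt(2.0263) = 1.4235
sqrt((|z|-a)/2) = sqrt((9.1526-(-5.1))/2) = sqrt(7.1263) = 2.6695

±(1.4235 + 2.6695i) i.e. 1.4235 + 2.6695i and -1.4235 - 2.6695i


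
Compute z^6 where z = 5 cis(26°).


r^6 = 5^6 = 15625
n*theta = 6*26° = 156° = 156° (mod 360)
a = 15625*cos(156°) = -14274.1478
b = 15625*sin(156°) = 6355.2600

15625 cis(156°) = -14274.1478 + 6355.2600i


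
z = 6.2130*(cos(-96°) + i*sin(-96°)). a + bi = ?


a = 6.2130*cos(-96°) = 6.2130*(-0.10453) = -0.6494
b = 6.2130*sin(-96°) = 6.2130*(-0.99452) = -6.1790

-0.6494 - 6.1790i


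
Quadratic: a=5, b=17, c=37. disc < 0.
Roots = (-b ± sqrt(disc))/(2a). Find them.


disc = 17^2 - 4*5*37 = 289 - 740 = -451
sqrt(|disc|) = sqrt(451) = 21.2368
Real part = -17/(2*5) = -1.7000
Imag part = 21.2368/(2*5) = 2.1237

-1.7000 ± 2.1237i


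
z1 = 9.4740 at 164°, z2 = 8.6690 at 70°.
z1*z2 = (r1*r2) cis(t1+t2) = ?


r = 9.4740 * 8.6690 = 82.1301
theta = 164° + 70° = 234° = 234° (mod 360)

82.1301 cis(234°)


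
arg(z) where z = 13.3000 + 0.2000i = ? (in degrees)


Re = 13.3, Im = 0.2
arg = atan2(0.2, 13.3) = 0.8615 degrees

arg(z) = 0.8615 degrees


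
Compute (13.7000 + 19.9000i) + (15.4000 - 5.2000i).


Real: 13.7 + 15.4 = 29.1
Imag: 19.9 - 5.2 = 14.7

29.1000 + 14.7000i


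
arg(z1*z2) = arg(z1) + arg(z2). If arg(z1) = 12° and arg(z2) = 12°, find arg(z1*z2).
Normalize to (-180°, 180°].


arg(z1*z2) = 12° + 12° = 24°
Normalized to (-180°, 180°]: 24°

24°


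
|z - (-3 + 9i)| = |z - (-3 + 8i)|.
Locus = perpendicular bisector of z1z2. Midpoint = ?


Equal distances means the locus is the perpendicular bisector of z1 and z2.
Midpoint = ((-3+(-3))/2, (9+8)/2) = (-3.0000, 8.5000)

Perpendicular bisector through (-3.0000, 8.5000)


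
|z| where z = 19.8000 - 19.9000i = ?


|z| = sqrt(19.8^2 + (-19.9)^2) = sqrt(392.04 + 396.01) = sqrt(788.05) = 28.0722

|z| = 28.0722


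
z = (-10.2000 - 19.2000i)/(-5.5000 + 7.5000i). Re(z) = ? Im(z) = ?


Multiply by conjugate: (-10.2000 - 19.2000i)(-5.5000 - 7.5000i) / ((-5.5)^2 + 7.5^2)
Numerator real = -10.2*(-5.5) - (19.2)*7.5 = -87.9
Numerator imag = -19.2*(-5.5) - (-10.2)*7.5 = 182.1
Denominator = 86.5
Re(z) = -87.9/86.5 = -1.0162
Im(z) = 182.1/86.5 = 2.1052

Re(z) = -1.0162, Im(z) = 2.1052


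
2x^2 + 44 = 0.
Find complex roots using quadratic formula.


disc = 0^2 - 4*2*44 = 0 - 352 = -352
sqrt(|disc|) = sqrt(352) = 18.7617
Real part = 0/(2*2) = 0
Imag part = 18.7617/(2*2) = 4.6904

0 ± 4.6904i


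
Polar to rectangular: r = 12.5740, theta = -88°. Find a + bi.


a = 12.5740*cos(-88°) = 12.5740*0.0349 = 0.4388
b = 12.5740*sin(-88°) = 12.5740*(-0.99939) = -12.5663

0.4388 - 12.5663i


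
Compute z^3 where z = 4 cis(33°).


r^3 = 4^3 = 64
n*theta = 3*33° = 99° = 99° (mod 360)
a = 64*cos(99°) = -10.0118
b = 64*sin(99°) = 63.2121

64 cis(99°) = -10.0118 + 63.2121i


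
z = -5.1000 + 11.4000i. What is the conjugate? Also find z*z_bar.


z_bar = -5.1000 - 11.4000i
z*z_bar = (-5.1)^2 + 11.4^2 = 26.01 + 129.96 = 155.97

z_bar = -5.1000 - 11.4000i, z*z_bar = 155.97


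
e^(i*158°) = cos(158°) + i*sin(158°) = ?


cos(158°) = -0.9272
sin(158°) = 0.3746

e^(i*158°) = -0.9272 + 0.3746i


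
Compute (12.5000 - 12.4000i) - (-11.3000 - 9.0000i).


Real: 12.5 + 11.3 = 23.8
Imag: -12.4 + 9 = -3.4

23.8000 - 3.4000i


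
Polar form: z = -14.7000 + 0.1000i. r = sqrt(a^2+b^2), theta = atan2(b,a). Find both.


r = sqrt(216.09+0.01) = sqrt(216.1) = 14.7003
theta = atan2(0.1, -14.7) = 179.6102 degrees

r = 14.7003, theta = 179.6102 degrees


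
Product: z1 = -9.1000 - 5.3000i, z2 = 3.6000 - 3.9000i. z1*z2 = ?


Real = -9.1*3.6 - (-5.3)*(-3.9) = -32.76 - 20.67 = -53.43
Imag = -9.1*(-3.9) + 3.6*(-5.3) = 35.49 - (19.08) = 16.41

-53.4300 + 16.4100i


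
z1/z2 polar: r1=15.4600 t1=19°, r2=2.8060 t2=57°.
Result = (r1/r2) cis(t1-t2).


r = 15.4600 / 2.8060 = 5.5096
theta = 19° - 57° = -38° = 322° (mod 360)

5.5096 cis(322°)


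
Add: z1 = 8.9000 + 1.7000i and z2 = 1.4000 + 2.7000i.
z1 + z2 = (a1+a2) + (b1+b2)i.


Real: 8.9 + 1.4 = 10.3
Imag: 1.7 + 2.7 = 4.4

10.3000 + 4.4000i


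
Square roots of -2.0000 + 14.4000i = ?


|z| = sqrt(4+207.36) = 14.5382
sqrt((|z|+a)/2) = sqrt((14.5382+(-2))/2) = sqrt(6.2691) = 2.5038
sqrt((|z|-a)/2) = sqrt((14.5382-(-2))/2) = sqrt(8.2691) = 2.8756

±(2.5038 + 2.8756i) i.e. 2.5038 + 2.8756i and -2.5038 - 2.8756i


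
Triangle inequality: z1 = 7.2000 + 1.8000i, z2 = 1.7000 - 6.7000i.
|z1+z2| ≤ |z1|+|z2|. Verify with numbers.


|z1| = sqrt(7.2^2 + 1.8^2) = sqrt(55.08) = 7.4216
|z2| = sqrt(1.7^2 + (-6.7)^2) = sqrt(47.78) = 6.9123
z1+z2 = 8.9000 - 4.9000i
|z1+z2| = sqrt(103.22) = 10.1597
|z1|+|z2| = 7.4216 + 6.9123 = 14.3339

|z1+z2| = 10.1597 ≤ |z1|+|z2| = 14.3339 (verified)


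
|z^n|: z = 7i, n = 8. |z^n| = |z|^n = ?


|z| = sqrt(0+49) = sqrt(49) = 7
|z^8| = |z|^8 = 7^8 = 5764801

|z^8| = 5764801


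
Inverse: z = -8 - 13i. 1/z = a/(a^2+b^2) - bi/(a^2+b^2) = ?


|z|^2 = 64+169 = 233
1/z = (-8 + 13i)/233

1/z = -0.0343 + 0.0558i


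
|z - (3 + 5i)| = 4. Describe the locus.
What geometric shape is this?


|z - z0| = r is a circle with center z0 and radius r.
Center = (3, 5), radius = 4

Circle with center (3, 5) and radius 4


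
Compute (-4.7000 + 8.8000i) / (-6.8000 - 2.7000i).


Conjugate of z2 = -6.8000 + 2.7000i
Numerator: (-4.7000 + 8.8000i)(-6.8000 + 2.7000i) = 8.2000 - 72.5300i
Denominator: (-6.8)^2 + (-2.7)^2 = 53.53
Result = (8.2000 - 72.5300i)/53.53

0.1532 - 1.3549i


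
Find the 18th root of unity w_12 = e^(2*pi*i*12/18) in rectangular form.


Angle = 360*12/18 = 240°
a = cos(240°) = -0.5000
b = sin(240°) = -0.8660

-0.5000 - 0.8660i


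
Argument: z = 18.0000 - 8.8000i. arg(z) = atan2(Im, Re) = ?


Re = 18, Im = -8.8
arg = atan2(-8.8, 18) = -26.0535 degrees

arg(z) = -26.0535 degrees


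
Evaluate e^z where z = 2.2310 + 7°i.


e^2.2310 = 9.3092
cos(7°) = 0.99255
sin(7°) = 0.12187
Real = 9.3092*0.99255 = 9.2398
Imag = 9.3092*0.12187 = 1.1345

9.2398 + 1.1345i


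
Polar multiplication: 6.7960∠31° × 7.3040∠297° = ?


r = 6.7960 * 7.3040 = 49.6380
theta = 31° + 297° = 328° = 328° (mod 360)

49.6380 cis(328°)


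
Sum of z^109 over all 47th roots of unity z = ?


The roots are w_k = w^k with w = e^(2*pi*i/47), and (w^k)^109 = (w^109)^k.
So S = 1 + u + u^2 + ... + u^(46) with u = w^109.
109 = 2*47 + 15, so 109 is not a multiple of 47: u = (w^47)^2 * w^15 = w^15 ≠ 1 (w is a primitive 47th root), while u^47 = (w^47)^109 = 1.
Geometric series: S = (1 - u^47)/(1 - u) = (1 - 1)/(1 - u) = 0

S = 0


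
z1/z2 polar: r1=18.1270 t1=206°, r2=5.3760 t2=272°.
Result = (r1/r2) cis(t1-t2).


r = 18.1270 / 5.3760 = 3.3718
theta = 206° - 272° = -66° = 294° (mod 360)

3.3718 cis(294°)


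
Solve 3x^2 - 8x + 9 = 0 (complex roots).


disc = (-8)^2 - 4*3*9 = 64 - 108 = -44
sqrt(|disc|) = sqrt(44) = 6.6332
Real part = 8/(2*3) = 1.3333
Imag part = 6.6332/(2*3) = 1.1055

1.3333 ± 1.1055i


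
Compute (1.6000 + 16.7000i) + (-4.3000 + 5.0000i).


Real: 1.6 - 4.3 = -2.7
Imag: 16.7 + 5 = 21.7

-2.7000 + 21.7000i


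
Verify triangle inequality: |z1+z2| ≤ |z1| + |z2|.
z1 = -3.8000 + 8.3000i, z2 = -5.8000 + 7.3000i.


|z1| = sqrt((-3.8)^2 + 8.3^2) = sqrt(83.33) = 9.1285
|z2| = sqrt((-5.8)^2 + 7.3^2) = sqrt(86.93) = 9.3236
z1+z2 = -9.6000 + 15.6000i
|z1+z2| = sqrt(335.52) = 18.3172
|z1|+|z2| = 9.1285 + 9.3236 = 18.4521

|z1+z2| = 18.3172 ≤ |z1|+|z2| = 18.4521 (verified)


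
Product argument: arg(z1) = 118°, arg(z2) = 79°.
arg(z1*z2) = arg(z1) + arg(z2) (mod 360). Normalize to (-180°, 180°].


arg(z1*z2) = 118° + 79° = 197°
Normalized to (-180°, 180°]: -163°

-163°


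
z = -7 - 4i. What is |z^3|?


|z| = sqrt(49+16) = sqrt(65) = 8.0623
|z^3| = |z|^3 = (sqrt(65))^3 = 65*sqrt(65)

|z^3| = 65*sqrt(65) ≈ 524.0468


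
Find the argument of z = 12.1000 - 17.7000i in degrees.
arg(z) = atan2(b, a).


Re = 12.1, Im = -17.7
arg = atan2(-17.7, 12.1) = -55.6429 degrees

arg(z) = -55.6429 degrees


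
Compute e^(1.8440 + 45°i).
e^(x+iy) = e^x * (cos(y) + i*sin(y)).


e^1.8440 = 6.3218
cos(45°) = 0.70711
sin(45°) = 0.70711
Real = 6.3218*0.70711 = 4.4702
Imag = 6.3218*0.70711 = 4.4702

4.4702 + 4.4702i


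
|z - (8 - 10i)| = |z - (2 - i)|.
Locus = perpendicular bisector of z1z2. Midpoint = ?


Equal distances means the locus is the perpendicular bisector of z1 and z2.
Midpoint = ((8+2)/2, (-10+(-1))/2) = (5.0000, -5.5000)

Perpendicular bisector through (5.0000, -5.5000)


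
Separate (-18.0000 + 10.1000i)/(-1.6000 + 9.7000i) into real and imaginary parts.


Multiply by conjugate: (-18.0000 + 10.1000i)(-1.6000 - 9.7000i) / ((-1.6)^2 + 9.7^2)
Numerator real = -18*(-1.6) + 10.1*9.7 = 126.77
Numerator imag = 10.1*(-1.6) - (-18)*9.7 = 158.44
Denominator = 96.65
Re(z) = 126.77/96.65 = 1.3116
Im(z) = 158.44/96.65 = 1.6393

Re(z) = 1.3116, Im(z) = 1.6393


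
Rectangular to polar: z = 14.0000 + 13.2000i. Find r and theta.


r = sqrt(196+174.24) = sqrt(370.24) = 19.2416
theta = atan2(13.2, 14) = 43.3153 degrees

r = 19.2416, theta = 43.3153 degrees


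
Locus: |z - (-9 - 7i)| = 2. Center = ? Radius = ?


|z - z0| = r is a circle with center z0 and radius r.
Center = (-9, -7), radius = 2

Circle with center (-9, -7) and radius 2


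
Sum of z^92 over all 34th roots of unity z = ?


The roots are w_k = w^k with w = e^(2*pi*i/34), and (w^k)^92 = (w^92)^k.
So S = 1 + u + u^2 + ... + u^(33) with u = w^92.
92 = 2*34 + 24, so 92 is not a multiple of 34: u = (w^34)^2 * w^24 = w^24 ≠ 1 (w is a primitive 34th root), while u^34 = (w^34)^92 = 1.
Geometric series: S = (1 - u^34)/(1 - u) = (1 - 1)/(1 - u) = 0

S = 0


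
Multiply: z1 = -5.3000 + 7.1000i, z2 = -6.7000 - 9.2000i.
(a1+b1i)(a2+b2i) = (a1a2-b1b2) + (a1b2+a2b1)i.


Real = -5.3*(-6.7) - 7.1*(-9.2) = 35.51 - (-65.32) = 100.83
Imag = -5.3*(-9.2) - (6.7)*7.1 = 48.76 - (47.57) = 1.19

100.8300 + 1.1900i


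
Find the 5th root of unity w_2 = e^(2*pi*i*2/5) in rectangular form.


Angle = 360*2/5 = 144°
a = cos(144°) = -0.8090
b = sin(144°) = 0.5878

-0.8090 + 0.5878i


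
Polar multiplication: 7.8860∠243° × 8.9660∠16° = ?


r = 7.8860 * 8.9660 = 70.7059
theta = 243° + 16° = 259° = 259° (mod 360)

70.7059 cis(259°)


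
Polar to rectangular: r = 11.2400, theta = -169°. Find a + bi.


a = 11.2400*cos(-169°) = 11.2400*(-0.98163) = -11.0335
b = 11.2400*sin(-169°) = 11.2400*(-0.19081) = -2.1447

-11.0335 - 2.1447i


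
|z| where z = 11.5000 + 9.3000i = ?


|z| = sqrt(11.5^2 + 9.3^2) = sqrt(132.25 + 86.49) = sqrt(218.74) = 14.7899

|z| = 14.7899


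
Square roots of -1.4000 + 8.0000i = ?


|z| = sqrt(1.96+64) = 8.1216
sqrt((|z|+a)/2) = sqrt((8.1216+(-1.4))/2) = sqrt(3.3608) = 1.8332
sqrt((|z|-a)/2) = sqrt((8.1216-(-1.4))/2) = sqrt(4.7608) = 2.1819

±(1.8332 + 2.1819i) i.e. 1.8332 + 2.1819i and -1.8332 - 2.1819i


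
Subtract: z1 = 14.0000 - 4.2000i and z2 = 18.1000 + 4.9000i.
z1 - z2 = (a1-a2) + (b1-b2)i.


Real: 14 - 18.1 = -4.1
Imag: -4.2 - 4.9 = -9.1

-4.1000 - 9.1000i


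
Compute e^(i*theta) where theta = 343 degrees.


cos(343°) = 0.9563
sin(343°) = -0.2924

e^(i*343°) = 0.9563 - 0.2924i


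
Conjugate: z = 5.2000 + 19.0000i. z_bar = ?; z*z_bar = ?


z_bar = 5.2000 - 19.0000i
z*z_bar = 5.2^2 + 19^2 = 27.04 + 361 = 388.04

z_bar = 5.2000 - 19.0000i, z*z_bar = 388.04


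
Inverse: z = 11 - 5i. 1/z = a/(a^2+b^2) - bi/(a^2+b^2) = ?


|z|^2 = 121+25 = 146
1/z = (11 + 5i)/146

1/z = 0.0753 + 0.0342i


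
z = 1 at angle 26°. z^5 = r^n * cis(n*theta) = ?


r^5 = 1^5 = 1
n*theta = 5*26° = 130° = 130° (mod 360)
a = 1*cos(130°) = -0.6428
b = 1*sin(130°) = 0.7660

1 cis(130°) = -0.6428 + 0.7660i


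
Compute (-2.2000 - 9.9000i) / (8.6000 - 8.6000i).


Conjugate of z2 = 8.6000 + 8.6000i
Numerator: (-2.2000 - 9.9000i)(8.6000 + 8.6000i) = 66.2200 - 104.0600i
Denominator: 8.6^2 + (-8.6)^2 = 147.92
Result = (66.2200 - 104.0600i)/147.92

0.4477 - 0.7035i


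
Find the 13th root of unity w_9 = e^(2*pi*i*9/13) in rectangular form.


Angle = 360*9/13 = 249.2308°
a = cos(249.2308°) = -0.3546
b = sin(249.2308°) = -0.9350

-0.3546 - 0.9350i


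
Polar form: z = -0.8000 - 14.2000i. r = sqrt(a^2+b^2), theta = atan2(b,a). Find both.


r = sqrt(0.64+201.64) = sqrt(202.28) = 14.2225
theta = atan2(-14.2, -0.8) = -93.2245 degrees

r = 14.2225, theta = -93.2245 degrees


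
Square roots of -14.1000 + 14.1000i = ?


|z| = sqrt(198.81+198.81) = 19.9404
sqrt((|z|+a)/2) = sqrt((19.9404+(-14.1))/2) = sqrt(2.9202) = 1.7089
sqrt((|z|-a)/2) = sqrt((19.9404-(-14.1))/2) = sqrt(17.0202) = 4.1256

±(1.7089 + 4.1256i) i.e. 1.7089 + 4.1256i and -1.7089 - 4.1256i


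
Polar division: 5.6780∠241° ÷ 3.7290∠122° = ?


r = 5.6780 / 3.7290 = 1.5227
theta = 241° - 122° = 119° = 119° (mod 360)

1.5227 cis(119°)


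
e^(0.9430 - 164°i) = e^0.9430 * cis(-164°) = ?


e^0.9430 = 2.5677
cos(-164°) = -0.96126
sin(-164°) = -0.2756
Real = 2.5677*(-0.96126) = -2.4682
Imag = 2.5677*(-0.2756) = -0.7077

-2.4682 - 0.7077i


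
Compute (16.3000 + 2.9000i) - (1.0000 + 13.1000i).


Real: 16.3 - 1 = 15.3
Imag: 2.9 - 13.1 = -10.2

15.3000 - 10.2000i


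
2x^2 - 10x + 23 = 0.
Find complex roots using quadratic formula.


disc = (-10)^2 - 4*2*23 = 100 - 184 = -84
sqrt(|disc|) = sqrt(84) = 9.1652
Real part = 10/(2*2) = 2.5000
Imag part = 9.1652/(2*2) = 2.2913

2.5000 ± 2.2913i


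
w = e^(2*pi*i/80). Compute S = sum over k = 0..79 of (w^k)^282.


The roots are w_k = w^k with w = e^(2*pi*i/80), and (w^k)^282 = (w^282)^k.
So S = 1 + u + u^2 + ... + u^(79) with u = w^282.
282 = 3*80 + 42, so 282 is not a multiple of 80: u = (w^80)^3 * w^42 = w^42 ≠ 1 (w is a primitive 80th root), while u^80 = (w^80)^282 = 1.
Geometric series: S = (1 - u^80)/(1 - u) = (1 - 1)/(1 - u) = 0

S = 0


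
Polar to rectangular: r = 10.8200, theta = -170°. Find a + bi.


a = 10.8200*cos(-170°) = 10.8200*(-0.98481) = -10.6556
b = 10.8200*sin(-170°) = 10.8200*(-0.17365) = -1.8789

-10.6556 - 1.8789i


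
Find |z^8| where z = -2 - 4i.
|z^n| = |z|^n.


|z| = sqrt(4+16) = sqrt(20) = 4.4721
|z^8| = |z|^8 = (sqrt(20))^8 = 20^4 = 160000

|z^8| = 160000


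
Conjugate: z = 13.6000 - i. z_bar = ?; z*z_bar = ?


z_bar = 13.6000 + i
z*z_bar = 13.6^2 + (-1)^2 = 184.96 + 1 = 185.96

z_bar = 13.6000 + i, z*z_bar = 185.96


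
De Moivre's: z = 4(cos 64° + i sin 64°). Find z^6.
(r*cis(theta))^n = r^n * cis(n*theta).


r^6 = 4^6 = 4096
n*theta = 6*64° = 384° = 24° (mod 360)
a = 4096*cos(24°) = 3741.8822
b = 4096*sin(24°) = 1665.9933

4096 cis(24°) = 3741.8822 + 1665.9933i


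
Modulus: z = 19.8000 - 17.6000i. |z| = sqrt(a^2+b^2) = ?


|z| = sqrt(19.8^2 + (-17.6)^2) = sqrt(392.04 + 309.76) = sqrt(701.8) = 26.4915

|z| = 26.4915


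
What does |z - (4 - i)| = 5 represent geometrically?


|z - z0| = r is a circle with center z0 and radius r.
Center = (4, -1), radius = 5

Circle with center (4, -1) and radius 5


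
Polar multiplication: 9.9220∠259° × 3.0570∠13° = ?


r = 9.9220 * 3.0570 = 30.3316
theta = 259° + 13° = 272° = 272° (mod 360)

30.3316 cis(272°)
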